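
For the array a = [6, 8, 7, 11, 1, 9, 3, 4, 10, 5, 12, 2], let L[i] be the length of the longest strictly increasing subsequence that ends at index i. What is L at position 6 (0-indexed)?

2

dp[i] = 1 + max{dp[j] : j<i, a[j]<a[i]} (or 1 if no such j):
i:      0  1  2  3  4  5  6  7  8  9 10 11
a[i]:   6  8  7 11  1  9  3  4 10  5 12  2
dp:     1  2  2  3  1  3  2  3  4  4  5  2
At index 6 the value is 2.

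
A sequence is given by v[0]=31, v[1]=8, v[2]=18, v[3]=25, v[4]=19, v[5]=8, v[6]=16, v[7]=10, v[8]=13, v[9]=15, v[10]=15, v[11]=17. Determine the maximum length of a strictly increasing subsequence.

5

Let dp[i] be the length of the longest such subsequence ending at index i:
i:      0  1  2  3  4  5  6  7  8  9 10 11
v[i]:  31  8 18 25 19  8 16 10 13 15 15 17
dp:     1  1  2  3  3  1  2  2  3  4  4  5
Maximum dp value is 5.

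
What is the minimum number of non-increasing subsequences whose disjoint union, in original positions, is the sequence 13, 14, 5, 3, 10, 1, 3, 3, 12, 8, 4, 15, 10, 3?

The minimum number of non-increasing subsequences covering a sequence equals the length of its longest strictly increasing subsequence.
LIS length is 4 (e.g. 5, 10, 12, 15), so 4 piles are needed.

4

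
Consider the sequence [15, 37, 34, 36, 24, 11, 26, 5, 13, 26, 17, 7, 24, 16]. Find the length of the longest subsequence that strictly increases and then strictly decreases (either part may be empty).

inc[i] = longest strictly increasing subsequence ending at i; dec[i] = longest strictly decreasing subsequence starting at i:
i:      1  2  3  4  5  6  7  8  9 10 11 12 13 14
a[i]:  15 37 34 36 24 11 26  5 13 26 17  7 24 16
inc:    1  2  2  3  2  1  3  1  2  3  3  2  4  3
dec:    3  5  4  4  3  2  3  1  2  3  2  1  2  1
Best peak at i=2 (value 37): inc=2, dec=5, length 2+5−1 = 6.

6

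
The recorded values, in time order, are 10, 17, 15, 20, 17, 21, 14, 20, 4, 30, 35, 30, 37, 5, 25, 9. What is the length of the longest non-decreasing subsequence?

Let dp[i] be the length of the longest such subsequence ending at index i:
i:      1  2  3  4  5  6  7  8  9 10 11 12 13 14 15 16
a[i]:  10 17 15 20 17 21 14 20  4 30 35 30 37  5 25  9
dp:     1  2  2  3  3  4  2  4  1  5  6  6  7  2  5  3
Maximum dp value is 7.

7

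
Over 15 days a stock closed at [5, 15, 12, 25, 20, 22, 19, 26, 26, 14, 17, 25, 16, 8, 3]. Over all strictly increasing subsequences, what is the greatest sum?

Let S[i] be the best sum of a strictly increasing subsequence ending at i:
i:      1  2  3  4  5  6  7  8  9 10 11 12 13 14 15
a[i]:   5 15 12 25 20 22 19 26 26 14 17 25 16  8  3
S:      5 20 17 45 40 62 39 88 88 31 48 87 47 13  3
Maximum is 88 (e.g. 5 + 15 + 20 + 22 + 26).

88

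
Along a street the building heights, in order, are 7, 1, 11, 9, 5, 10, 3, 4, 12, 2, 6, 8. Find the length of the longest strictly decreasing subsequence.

5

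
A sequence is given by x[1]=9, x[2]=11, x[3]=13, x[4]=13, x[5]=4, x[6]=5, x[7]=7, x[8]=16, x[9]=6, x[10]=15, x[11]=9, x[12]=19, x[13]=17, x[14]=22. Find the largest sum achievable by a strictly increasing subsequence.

90

Let S[i] be the best sum of a strictly increasing subsequence ending at i:
i:      1  2  3  4  5  6  7  8  9 10 11 12 13 14
x[i]:   9 11 13 13  4  5  7 16  6 15  9 19 17 22
S:      9 20 33 33  4  9 16 49 15 48 25 68 66 90
Maximum is 90 (e.g. 9 + 11 + 13 + 16 + 19 + 22).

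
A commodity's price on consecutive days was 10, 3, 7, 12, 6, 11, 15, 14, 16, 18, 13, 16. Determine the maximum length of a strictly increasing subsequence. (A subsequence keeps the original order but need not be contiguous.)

6

Let dp[i] be the length of the longest such subsequence ending at index i:
i:      1  2  3  4  5  6  7  8  9 10 11 12
a[i]:  10  3  7 12  6 11 15 14 16 18 13 16
dp:     1  1  2  3  2  3  4  4  5  6  4  5
Maximum dp value is 6.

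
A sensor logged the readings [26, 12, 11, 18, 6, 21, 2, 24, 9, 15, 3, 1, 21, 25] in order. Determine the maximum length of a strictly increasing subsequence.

5

Let dp[i] be the length of the longest such subsequence ending at index i:
i:      1  2  3  4  5  6  7  8  9 10 11 12 13 14
a[i]:  26 12 11 18  6 21  2 24  9 15  3  1 21 25
dp:     1  1  1  2  1  3  1  4  2  3  2  1  4  5
Maximum dp value is 5.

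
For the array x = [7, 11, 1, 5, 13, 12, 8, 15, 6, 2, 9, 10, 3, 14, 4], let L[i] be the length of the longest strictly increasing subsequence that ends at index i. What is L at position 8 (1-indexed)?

4

dp[i] = 1 + max{dp[j] : j<i, x[j]<x[i]} (or 1 if no such j):
i:      1  2  3  4  5  6  7  8  9 10 11 12 13 14 15
x[i]:   7 11  1  5 13 12  8 15  6  2  9 10  3 14  4
dp:     1  2  1  2  3  3  3  4  3  2  4  5  3  6  4
At index 8 the value is 4.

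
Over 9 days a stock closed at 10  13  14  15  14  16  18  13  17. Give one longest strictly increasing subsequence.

Patience tails give the LIS length; then backtrack through the dp parents:
10 → extends → [10]
13 → extends → [10, 13]
14 → extends → [10, 13, 14]
15 → extends → [10, 13, 14, 15]
14 → already a tail → [10, 13, 14, 15]
16 → extends → [10, 13, 14, 15, 16]
18 → extends → [10, 13, 14, 15, 16, 18]
13 → already a tail → [10, 13, 14, 15, 16, 18]
17 → replaces 18 → [10, 13, 14, 15, 16, 17]
Length 6; one witness is 10, 13, 14, 15, 16, 18.

10, 13, 14, 15, 16, 18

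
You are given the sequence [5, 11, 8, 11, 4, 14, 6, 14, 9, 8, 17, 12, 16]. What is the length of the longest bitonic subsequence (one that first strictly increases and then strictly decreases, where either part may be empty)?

6

inc[i] = longest strictly increasing subsequence ending at i; dec[i] = longest strictly decreasing subsequence starting at i:
i:      1  2  3  4  5  6  7  8  9 10 11 12 13
a[i]:   5 11  8 11  4 14  6 14  9  8 17 12 16
inc:    1  2  2  3  1  4  2  4  3  3  5  4  5
dec:    2  3  2  3  1  3  1  3  2  1  2  1  1
Best peak at i=6 (value 14): inc=4, dec=3, length 4+3−1 = 6.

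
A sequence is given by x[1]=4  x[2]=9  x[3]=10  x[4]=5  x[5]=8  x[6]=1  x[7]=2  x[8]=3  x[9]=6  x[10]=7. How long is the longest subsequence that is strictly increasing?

5

Track the smallest tail for each achievable length (strict):
4 → extends → [4]
9 → extends → [4, 9]
10 → extends → [4, 9, 10]
5 → replaces 9 → [4, 5, 10]
8 → replaces 10 → [4, 5, 8]
1 → replaces 4 → [1, 5, 8]
2 → replaces 5 → [1, 2, 8]
3 → replaces 8 → [1, 2, 3]
6 → extends → [1, 2, 3, 6]
7 → extends → [1, 2, 3, 6, 7]
Five tails, so the longest strictly increasing subsequence has length 5 (e.g. 1, 2, 3, 6, 7).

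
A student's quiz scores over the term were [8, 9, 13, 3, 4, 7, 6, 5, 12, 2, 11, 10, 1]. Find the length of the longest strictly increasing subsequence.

Track the smallest tail for each achievable length (strict):
8 → extends → [8]
9 → extends → [8, 9]
13 → extends → [8, 9, 13]
3 → replaces 8 → [3, 9, 13]
4 → replaces 9 → [3, 4, 13]
7 → replaces 13 → [3, 4, 7]
6 → replaces 7 → [3, 4, 6]
5 → replaces 6 → [3, 4, 5]
12 → extends → [3, 4, 5, 12]
2 → replaces 3 → [2, 4, 5, 12]
11 → replaces 12 → [2, 4, 5, 11]
10 → replaces 11 → [2, 4, 5, 10]
1 → replaces 2 → [1, 4, 5, 10]
Four tails, so the longest strictly increasing subsequence has length 4 (e.g. 3, 4, 7, 12).

4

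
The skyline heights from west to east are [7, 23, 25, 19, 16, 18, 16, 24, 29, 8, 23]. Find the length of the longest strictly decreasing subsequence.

5

Negate each value so 'decreasing' becomes 'increasing', then run patience tails on the negated sequence:
-7 → extends → [-7]
-23 → replaces -7 → [-23]
-25 → replaces -23 → [-25]
-19 → extends → [-25, -19]
-16 → extends → [-25, -19, -16]
-18 → replaces -16 → [-25, -19, -18]
-16 → extends → [-25, -19, -18, -16]
-24 → replaces -19 → [-25, -24, -18, -16]
-29 → replaces -25 → [-29, -24, -18, -16]
-8 → extends → [-29, -24, -18, -16, -8]
-23 → replaces -18 → [-29, -24, -23, -16, -8]
Five tails, so the longest strictly decreasing subsequence of the original has length 5.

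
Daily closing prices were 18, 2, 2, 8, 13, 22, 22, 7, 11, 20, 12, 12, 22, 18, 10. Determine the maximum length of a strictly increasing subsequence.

5

Track the smallest tail for each achievable length (strict):
18 → extends → [18]
2 → replaces 18 → [2]
2 → already a tail → [2]
8 → extends → [2, 8]
13 → extends → [2, 8, 13]
22 → extends → [2, 8, 13, 22]
22 → already a tail → [2, 8, 13, 22]
7 → replaces 8 → [2, 7, 13, 22]
11 → replaces 13 → [2, 7, 11, 22]
20 → replaces 22 → [2, 7, 11, 20]
12 → replaces 20 → [2, 7, 11, 12]
12 → already a tail → [2, 7, 11, 12]
22 → extends → [2, 7, 11, 12, 22]
18 → replaces 22 → [2, 7, 11, 12, 18]
10 → replaces 11 → [2, 7, 10, 12, 18]
Five tails, so the longest strictly increasing subsequence has length 5 (e.g. 2, 8, 13, 20, 22).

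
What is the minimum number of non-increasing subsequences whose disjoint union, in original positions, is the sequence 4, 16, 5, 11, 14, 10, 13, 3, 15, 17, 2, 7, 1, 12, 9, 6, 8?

Place each on the leftmost legal pile:
4 → new pile 1 (tops now [4])
16 → new pile 2 (tops now [4, 16])
5 → pile 2 (tops now [4, 5])
11 → new pile 3 (tops now [4, 5, 11])
14 → new pile 4 (tops now [4, 5, 11, 14])
10 → pile 3 (tops now [4, 5, 10, 14])
13 → pile 4 (tops now [4, 5, 10, 13])
3 → pile 1 (tops now [3, 5, 10, 13])
15 → new pile 5 (tops now [3, 5, 10, 13, 15])
17 → new pile 6 (tops now [3, 5, 10, 13, 15, 17])
2 → pile 1 (tops now [2, 5, 10, 13, 15, 17])
7 → pile 3 (tops now [2, 5, 7, 13, 15, 17])
1 → pile 1 (tops now [1, 5, 7, 13, 15, 17])
12 → pile 4 (tops now [1, 5, 7, 12, 15, 17])
9 → pile 4 (tops now [1, 5, 7, 9, 15, 17])
6 → pile 3 (tops now [1, 5, 6, 9, 15, 17])
8 → pile 4 (tops now [1, 5, 6, 8, 15, 17])
Six piles.

6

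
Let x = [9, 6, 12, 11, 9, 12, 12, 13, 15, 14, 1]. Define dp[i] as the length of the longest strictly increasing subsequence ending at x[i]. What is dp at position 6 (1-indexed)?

3

dp[i] = 1 + max{dp[j] : j<i, x[j]<x[i]} (or 1 if no such j):
i:      1  2  3  4  5  6  7  8  9 10 11
x[i]:   9  6 12 11  9 12 12 13 15 14  1
dp:     1  1  2  2  2  3  3  4  5  5  1
At index 6 the value is 3.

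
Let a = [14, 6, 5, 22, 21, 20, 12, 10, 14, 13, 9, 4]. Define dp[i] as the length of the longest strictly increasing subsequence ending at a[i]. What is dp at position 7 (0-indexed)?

dp[i] = 1 + max{dp[j] : j<i, a[j]<a[i]} (or 1 if no such j):
i:      0  1  2  3  4  5  6  7  8  9 10 11
a[i]:  14  6  5 22 21 20 12 10 14 13  9  4
dp:     1  1  1  2  2  2  2  2  3  3  2  1
At index 7 the value is 2.

2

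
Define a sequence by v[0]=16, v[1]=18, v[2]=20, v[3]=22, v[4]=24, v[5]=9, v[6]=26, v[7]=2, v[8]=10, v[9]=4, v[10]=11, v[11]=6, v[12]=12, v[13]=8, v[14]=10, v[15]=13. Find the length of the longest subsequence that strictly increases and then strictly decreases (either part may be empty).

inc[i] = longest strictly increasing subsequence ending at i; dec[i] = longest strictly decreasing subsequence starting at i:
i:      0  1  2  3  4  5  6  7  8  9 10 11 12 13 14 15
v[i]:  16 18 20 22 24  9 26  2 10  4 11  6 12  8 10 13
inc:    1  2  3  4  5  1  6  1  2  2  3  3  4  4  5  6
dec:    3  3  3  3  3  2  3  1  2  1  2  1  2  1  1  1
Best peak at i=6 (value 26): inc=6, dec=3, length 6+3−1 = 8.

8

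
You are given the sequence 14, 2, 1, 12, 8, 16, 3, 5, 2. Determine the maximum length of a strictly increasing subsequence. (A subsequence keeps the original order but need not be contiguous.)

3

Track the smallest tail for each achievable length (strict):
14 → extends → [14]
2 → replaces 14 → [2]
1 → replaces 2 → [1]
12 → extends → [1, 12]
8 → replaces 12 → [1, 8]
16 → extends → [1, 8, 16]
3 → replaces 8 → [1, 3, 16]
5 → replaces 16 → [1, 3, 5]
2 → replaces 3 → [1, 2, 5]
Three tails, so the longest strictly increasing subsequence has length 3 (e.g. 2, 12, 16).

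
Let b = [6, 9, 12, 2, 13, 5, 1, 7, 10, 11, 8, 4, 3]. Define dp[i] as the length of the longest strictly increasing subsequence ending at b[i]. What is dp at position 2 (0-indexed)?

3

dp[i] = 1 + max{dp[j] : j<i, b[j]<b[i]} (or 1 if no such j):
i:      0  1  2  3  4  5  6  7  8  9 10 11 12
b[i]:   6  9 12  2 13  5  1  7 10 11  8  4  3
dp:     1  2  3  1  4  2  1  3  4  5  4  2  2
At index 2 the value is 3.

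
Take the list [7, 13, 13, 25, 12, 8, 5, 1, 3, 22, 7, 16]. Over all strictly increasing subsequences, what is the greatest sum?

Let S[i] be the best sum of a strictly increasing subsequence ending at i:
i:      1  2  3  4  5  6  7  8  9 10 11 12
a[i]:   7 13 13 25 12  8  5  1  3 22  7 16
S:      7 20 20 45 19 15  5  1  4 42 12 36
Maximum is 45 (e.g. 7 + 13 + 25).

45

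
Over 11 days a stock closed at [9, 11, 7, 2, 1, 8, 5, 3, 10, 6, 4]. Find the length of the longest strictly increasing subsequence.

3

Let dp[i] be the length of the longest such subsequence ending at index i:
i:      1  2  3  4  5  6  7  8  9 10 11
a[i]:   9 11  7  2  1  8  5  3 10  6  4
dp:     1  2  1  1  1  2  2  2  3  3  3
Maximum dp value is 3.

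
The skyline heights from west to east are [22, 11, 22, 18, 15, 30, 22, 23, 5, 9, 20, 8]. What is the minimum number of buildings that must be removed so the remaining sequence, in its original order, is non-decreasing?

8

Fewest deletions = n − (longest non-decreasing subsequence).
Patience tails:
22 → extends → [22]
11 → replaces 22 → [11]
22 → extends → [11, 22]
18 → replaces 22 → [11, 18]
15 → replaces 18 → [11, 15]
30 → extends → [11, 15, 30]
22 → replaces 30 → [11, 15, 22]
23 → extends → [11, 15, 22, 23]
5 → replaces 11 → [5, 15, 22, 23]
9 → replaces 15 → [5, 9, 22, 23]
20 → replaces 22 → [5, 9, 20, 23]
8 → replaces 9 → [5, 8, 20, 23]
Longest non-decreasing subsequence has length 4, so deletions = 12 − 4 = 8.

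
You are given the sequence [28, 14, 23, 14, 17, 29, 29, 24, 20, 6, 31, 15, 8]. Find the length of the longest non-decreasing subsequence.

Track the smallest tail for each achievable length (allowing ties):
28 → extends → [28]
14 → replaces 28 → [14]
23 → extends → [14, 23]
14 → replaces 23 → [14, 14]
17 → extends → [14, 14, 17]
29 → extends → [14, 14, 17, 29]
29 → extends → [14, 14, 17, 29, 29]
24 → replaces 29 → [14, 14, 17, 24, 29]
20 → replaces 24 → [14, 14, 17, 20, 29]
6 → replaces 14 → [6, 14, 17, 20, 29]
31 → extends → [6, 14, 17, 20, 29, 31]
15 → replaces 17 → [6, 14, 15, 20, 29, 31]
8 → replaces 14 → [6, 8, 15, 20, 29, 31]
Six tails, so the longest non-decreasing subsequence has length 6 (e.g. 14, 14, 17, 29, 29, 31).

6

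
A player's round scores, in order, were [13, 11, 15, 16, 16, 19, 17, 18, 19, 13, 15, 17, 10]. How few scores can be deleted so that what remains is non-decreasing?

6

Fewest deletions = n − (longest non-decreasing subsequence).
i:      1  2  3  4  5  6  7  8  9 10 11 12 13
a[i]:  13 11 15 16 16 19 17 18 19 13 15 17 10
dp:     1  1  2  3  4  5  5  6  7  2  3  6  1
max dp = 7, so deletions = 13 − 7 = 6.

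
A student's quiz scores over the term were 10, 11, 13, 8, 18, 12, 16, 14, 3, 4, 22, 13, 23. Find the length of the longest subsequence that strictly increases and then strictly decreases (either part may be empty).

inc[i] = longest strictly increasing subsequence ending at i; dec[i] = longest strictly decreasing subsequence starting at i:
i:      1  2  3  4  5  6  7  8  9 10 11 12 13
a[i]:  10 11 13  8 18 12 16 14  3  4 22 13 23
inc:    1  2  3  1  4  3  4  4  1  2  5  4  6
dec:    3  3  3  2  4  2  3  2  1  1  2  1  1
Best peak at i=5 (value 18): inc=4, dec=4, length 4+4−1 = 7.

7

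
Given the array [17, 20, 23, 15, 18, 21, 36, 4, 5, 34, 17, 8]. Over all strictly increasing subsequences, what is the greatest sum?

96

Let S[i] be the best sum of a strictly increasing subsequence ending at i:
i:      1  2  3  4  5  6  7  8  9 10 11 12
a[i]:  17 20 23 15 18 21 36  4  5 34 17  8
S:     17 37 60 15 35 58 96  4  9 94 32 17
Maximum is 96 (e.g. 17 + 20 + 23 + 36).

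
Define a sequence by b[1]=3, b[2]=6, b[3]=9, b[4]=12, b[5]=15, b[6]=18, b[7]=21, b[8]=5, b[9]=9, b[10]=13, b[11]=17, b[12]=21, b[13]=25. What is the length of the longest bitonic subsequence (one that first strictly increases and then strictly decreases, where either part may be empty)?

inc[i] = longest strictly increasing subsequence ending at i; dec[i] = longest strictly decreasing subsequence starting at i:
i:      1  2  3  4  5  6  7  8  9 10 11 12 13
b[i]:   3  6  9 12 15 18 21  5  9 13 17 21 25
inc:    1  2  3  4  5  6  7  2  3  5  6  7  8
dec:    1  2  2  2  2  2  2  1  1  1  1  1  1
Best peak at i=7 (value 21): inc=7, dec=2, length 7+2−1 = 8.

8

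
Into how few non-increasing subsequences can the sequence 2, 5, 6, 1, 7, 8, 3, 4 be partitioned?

5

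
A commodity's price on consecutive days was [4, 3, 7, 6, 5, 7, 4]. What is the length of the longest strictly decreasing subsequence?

4

Negate each value so 'decreasing' becomes 'increasing', then run patience tails on the negated sequence:
-4 → extends → [-4]
-3 → extends → [-4, -3]
-7 → replaces -4 → [-7, -3]
-6 → replaces -3 → [-7, -6]
-5 → extends → [-7, -6, -5]
-7 → already a tail → [-7, -6, -5]
-4 → extends → [-7, -6, -5, -4]
Four tails, so the longest strictly decreasing subsequence of the original has length 4.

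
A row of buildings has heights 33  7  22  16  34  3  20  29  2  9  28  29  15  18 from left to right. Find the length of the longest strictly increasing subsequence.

5

Let dp[i] be the length of the longest such subsequence ending at index i:
i:      1  2  3  4  5  6  7  8  9 10 11 12 13 14
a[i]:  33  7 22 16 34  3 20 29  2  9 28 29 15 18
dp:     1  1  2  2  3  1  3  4  1  2  4  5  3  4
Maximum dp value is 5.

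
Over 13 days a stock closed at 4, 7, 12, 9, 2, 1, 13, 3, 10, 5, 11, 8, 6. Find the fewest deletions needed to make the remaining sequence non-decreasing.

Fewest deletions = n − (longest non-decreasing subsequence).
i:      1  2  3  4  5  6  7  8  9 10 11 12 13
a[i]:   4  7 12  9  2  1 13  3 10  5 11  8  6
dp:     1  2  3  3  1  1  4  2  4  3  5  4  4
max dp = 5, so deletions = 13 − 5 = 8.

8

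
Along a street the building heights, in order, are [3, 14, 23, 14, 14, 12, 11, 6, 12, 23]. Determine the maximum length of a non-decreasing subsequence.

5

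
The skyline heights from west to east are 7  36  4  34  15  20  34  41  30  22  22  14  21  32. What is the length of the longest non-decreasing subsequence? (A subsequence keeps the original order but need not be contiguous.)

Track the smallest tail for each achievable length (allowing ties):
7 → extends → [7]
36 → extends → [7, 36]
4 → replaces 7 → [4, 36]
34 → replaces 36 → [4, 34]
15 → replaces 34 → [4, 15]
20 → extends → [4, 15, 20]
34 → extends → [4, 15, 20, 34]
41 → extends → [4, 15, 20, 34, 41]
30 → replaces 34 → [4, 15, 20, 30, 41]
22 → replaces 30 → [4, 15, 20, 22, 41]
22 → replaces 41 → [4, 15, 20, 22, 22]
14 → replaces 15 → [4, 14, 20, 22, 22]
21 → replaces 22 → [4, 14, 20, 21, 22]
32 → extends → [4, 14, 20, 21, 22, 32]
Six tails, so the longest non-decreasing subsequence has length 6 (e.g. 7, 15, 20, 22, 22, 32).

6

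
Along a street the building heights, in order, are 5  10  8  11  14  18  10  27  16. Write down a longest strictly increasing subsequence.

Patience tails give the LIS length; then backtrack through the dp parents:
5 → extends → [5]
10 → extends → [5, 10]
8 → replaces 10 → [5, 8]
11 → extends → [5, 8, 11]
14 → extends → [5, 8, 11, 14]
18 → extends → [5, 8, 11, 14, 18]
10 → replaces 11 → [5, 8, 10, 14, 18]
27 → extends → [5, 8, 10, 14, 18, 27]
16 → replaces 18 → [5, 8, 10, 14, 16, 27]
Length 6; one witness is 5, 10, 11, 14, 18, 27.

5, 10, 11, 14, 18, 27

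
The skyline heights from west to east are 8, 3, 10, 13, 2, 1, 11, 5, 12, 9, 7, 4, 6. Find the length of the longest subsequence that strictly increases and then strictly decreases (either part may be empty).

inc[i] = longest strictly increasing subsequence ending at i; dec[i] = longest strictly decreasing subsequence starting at i:
i:      1  2  3  4  5  6  7  8  9 10 11 12 13
a[i]:   8  3 10 13  2  1 11  5 12  9  7  4  6
inc:    1  1  2  3  1  1  3  2  4  3  3  2  3
dec:    4  3  4  5  2  1  4  2  4  3  2  1  1
Best peak at i=4 (value 13): inc=3, dec=5, length 3+5−1 = 7.

7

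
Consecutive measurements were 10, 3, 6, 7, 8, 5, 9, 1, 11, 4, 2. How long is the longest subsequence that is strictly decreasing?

5

Let dp[i] be the longest strictly decreasing subsequence ending at i:
i:      1  2  3  4  5  6  7  8  9 10 11
a[i]:  10  3  6  7  8  5  9  1 11  4  2
dp:     1  2  2  2  2  3  2  4  1  4  5
Maximum is 5.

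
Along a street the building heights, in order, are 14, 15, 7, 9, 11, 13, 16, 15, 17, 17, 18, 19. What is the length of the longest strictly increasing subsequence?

Let dp[i] be the length of the longest such subsequence ending at index i:
i:      1  2  3  4  5  6  7  8  9 10 11 12
a[i]:  14 15  7  9 11 13 16 15 17 17 18 19
dp:     1  2  1  2  3  4  5  5  6  6  7  8
Maximum dp value is 8.

8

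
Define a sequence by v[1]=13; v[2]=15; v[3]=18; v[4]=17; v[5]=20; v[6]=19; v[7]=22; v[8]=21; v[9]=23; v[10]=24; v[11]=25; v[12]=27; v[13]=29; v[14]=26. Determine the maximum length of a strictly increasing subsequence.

Track the smallest tail for each achievable length (strict):
13 → extends → [13]
15 → extends → [13, 15]
18 → extends → [13, 15, 18]
17 → replaces 18 → [13, 15, 17]
20 → extends → [13, 15, 17, 20]
19 → replaces 20 → [13, 15, 17, 19]
22 → extends → [13, 15, 17, 19, 22]
21 → replaces 22 → [13, 15, 17, 19, 21]
23 → extends → [13, 15, 17, 19, 21, 23]
24 → extends → [13, 15, 17, 19, 21, 23, 24]
25 → extends → [13, 15, 17, 19, 21, 23, 24, 25]
27 → extends → [13, 15, 17, 19, 21, 23, 24, 25, 27]
29 → extends → [13, 15, 17, 19, 21, 23, 24, 25, 27, 29]
26 → replaces 27 → [13, 15, 17, 19, 21, 23, 24, 25, 26, 29]
Ten tails, so the longest strictly increasing subsequence has length 10 (e.g. 13, 15, 18, 20, 22, 23, 24, 25, 27, 29).

10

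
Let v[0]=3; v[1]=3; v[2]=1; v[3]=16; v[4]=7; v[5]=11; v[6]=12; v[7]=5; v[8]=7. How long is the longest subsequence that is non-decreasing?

5

Track the smallest tail for each achievable length (allowing ties):
3 → extends → [3]
3 → extends → [3, 3]
1 → replaces 3 → [1, 3]
16 → extends → [1, 3, 16]
7 → replaces 16 → [1, 3, 7]
11 → extends → [1, 3, 7, 11]
12 → extends → [1, 3, 7, 11, 12]
5 → replaces 7 → [1, 3, 5, 11, 12]
7 → replaces 11 → [1, 3, 5, 7, 12]
Five tails, so the longest non-decreasing subsequence has length 5 (e.g. 3, 3, 7, 11, 12).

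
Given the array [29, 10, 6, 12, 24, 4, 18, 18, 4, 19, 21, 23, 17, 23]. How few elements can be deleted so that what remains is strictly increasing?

8

Fewest deletions = n − (longest strictly increasing subsequence).
i:      1  2  3  4  5  6  7  8  9 10 11 12 13 14
a[i]:  29 10  6 12 24  4 18 18  4 19 21 23 17 23
dp:     1  1  1  2  3  1  3  3  1  4  5  6  3  6
max dp = 6, so deletions = 14 − 6 = 8.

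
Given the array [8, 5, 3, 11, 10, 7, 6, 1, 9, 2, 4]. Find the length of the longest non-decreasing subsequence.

Track the smallest tail for each achievable length (allowing ties):
8 → extends → [8]
5 → replaces 8 → [5]
3 → replaces 5 → [3]
11 → extends → [3, 11]
10 → replaces 11 → [3, 10]
7 → replaces 10 → [3, 7]
6 → replaces 7 → [3, 6]
1 → replaces 3 → [1, 6]
9 → extends → [1, 6, 9]
2 → replaces 6 → [1, 2, 9]
4 → replaces 9 → [1, 2, 4]
Three tails, so the longest non-decreasing subsequence has length 3 (e.g. 5, 7, 9).

3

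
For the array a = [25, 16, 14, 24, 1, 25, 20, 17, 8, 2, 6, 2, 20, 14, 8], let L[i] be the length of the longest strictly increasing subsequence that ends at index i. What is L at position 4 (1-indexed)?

dp[i] = 1 + max{dp[j] : j<i, a[j]<a[i]} (or 1 if no such j):
i:      1  2  3  4  5  6  7  8  9 10 11 12 13 14 15
a[i]:  25 16 14 24  1 25 20 17  8  2  6  2 20 14  8
dp:     1  1  1  2  1  3  2  2  2  2  3  2  4  4  4
At index 4 the value is 2.

2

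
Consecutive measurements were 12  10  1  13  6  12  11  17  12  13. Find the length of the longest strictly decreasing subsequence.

3

Let dp[i] be the longest strictly decreasing subsequence ending at i:
i:      1  2  3  4  5  6  7  8  9 10
a[i]:  12 10  1 13  6 12 11 17 12 13
dp:     1  2  3  1  3  2  3  1  2  2
Maximum is 3.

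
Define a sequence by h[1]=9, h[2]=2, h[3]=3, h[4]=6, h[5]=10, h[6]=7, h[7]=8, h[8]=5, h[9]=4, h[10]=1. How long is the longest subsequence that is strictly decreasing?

Negate each value so 'decreasing' becomes 'increasing', then run patience tails on the negated sequence:
-9 → extends → [-9]
-2 → extends → [-9, -2]
-3 → replaces -2 → [-9, -3]
-6 → replaces -3 → [-9, -6]
-10 → replaces -9 → [-10, -6]
-7 → replaces -6 → [-10, -7]
-8 → replaces -7 → [-10, -8]
-5 → extends → [-10, -8, -5]
-4 → extends → [-10, -8, -5, -4]
-1 → extends → [-10, -8, -5, -4, -1]
Five tails, so the longest strictly decreasing subsequence of the original has length 5.

5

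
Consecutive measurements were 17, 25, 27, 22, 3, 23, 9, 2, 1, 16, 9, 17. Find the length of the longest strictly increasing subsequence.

Track the smallest tail for each achievable length (strict):
17 → extends → [17]
25 → extends → [17, 25]
27 → extends → [17, 25, 27]
22 → replaces 25 → [17, 22, 27]
3 → replaces 17 → [3, 22, 27]
23 → replaces 27 → [3, 22, 23]
9 → replaces 22 → [3, 9, 23]
2 → replaces 3 → [2, 9, 23]
1 → replaces 2 → [1, 9, 23]
16 → replaces 23 → [1, 9, 16]
9 → already a tail → [1, 9, 16]
17 → extends → [1, 9, 16, 17]
Four tails, so the longest strictly increasing subsequence has length 4 (e.g. 3, 9, 16, 17).

4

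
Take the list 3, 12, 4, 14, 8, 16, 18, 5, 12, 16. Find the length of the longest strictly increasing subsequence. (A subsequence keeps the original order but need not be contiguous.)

5

Track the smallest tail for each achievable length (strict):
3 → extends → [3]
12 → extends → [3, 12]
4 → replaces 12 → [3, 4]
14 → extends → [3, 4, 14]
8 → replaces 14 → [3, 4, 8]
16 → extends → [3, 4, 8, 16]
18 → extends → [3, 4, 8, 16, 18]
5 → replaces 8 → [3, 4, 5, 16, 18]
12 → replaces 16 → [3, 4, 5, 12, 18]
16 → replaces 18 → [3, 4, 5, 12, 16]
Five tails, so the longest strictly increasing subsequence has length 5 (e.g. 3, 12, 14, 16, 18).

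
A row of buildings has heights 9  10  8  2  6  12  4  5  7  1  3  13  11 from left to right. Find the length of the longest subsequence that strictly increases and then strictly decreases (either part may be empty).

inc[i] = longest strictly increasing subsequence ending at i; dec[i] = longest strictly decreasing subsequence starting at i:
i:      1  2  3  4  5  6  7  8  9 10 11 12 13
a[i]:   9 10  8  2  6 12  4  5  7  1  3 13 11
inc:    1  2  1  1  2  3  2  3  4  1  2  5  5
dec:    5  5  4  2  3  3  2  2  2  1  1  2  1
Best peak at i=2 (value 10): inc=2, dec=5, length 2+5−1 = 6.

6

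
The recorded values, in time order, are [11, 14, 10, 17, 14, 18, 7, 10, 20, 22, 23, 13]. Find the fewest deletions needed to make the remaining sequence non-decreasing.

5

Fewest deletions = n − (longest non-decreasing subsequence).
Patience tails:
11 → extends → [11]
14 → extends → [11, 14]
10 → replaces 11 → [10, 14]
17 → extends → [10, 14, 17]
14 → replaces 17 → [10, 14, 14]
18 → extends → [10, 14, 14, 18]
7 → replaces 10 → [7, 14, 14, 18]
10 → replaces 14 → [7, 10, 14, 18]
20 → extends → [7, 10, 14, 18, 20]
22 → extends → [7, 10, 14, 18, 20, 22]
23 → extends → [7, 10, 14, 18, 20, 22, 23]
13 → replaces 14 → [7, 10, 13, 18, 20, 22, 23]
Longest non-decreasing subsequence has length 7, so deletions = 12 − 7 = 5.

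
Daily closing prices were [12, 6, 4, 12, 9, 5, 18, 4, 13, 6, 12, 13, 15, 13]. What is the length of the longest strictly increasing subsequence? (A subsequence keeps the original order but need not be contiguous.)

Track the smallest tail for each achievable length (strict):
12 → extends → [12]
6 → replaces 12 → [6]
4 → replaces 6 → [4]
12 → extends → [4, 12]
9 → replaces 12 → [4, 9]
5 → replaces 9 → [4, 5]
18 → extends → [4, 5, 18]
4 → already a tail → [4, 5, 18]
13 → replaces 18 → [4, 5, 13]
6 → replaces 13 → [4, 5, 6]
12 → extends → [4, 5, 6, 12]
13 → extends → [4, 5, 6, 12, 13]
15 → extends → [4, 5, 6, 12, 13, 15]
13 → already a tail → [4, 5, 6, 12, 13, 15]
Six tails, so the longest strictly increasing subsequence has length 6 (e.g. 4, 5, 6, 12, 13, 15).

6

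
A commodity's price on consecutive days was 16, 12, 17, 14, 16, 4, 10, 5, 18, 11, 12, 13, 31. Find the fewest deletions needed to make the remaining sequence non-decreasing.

Fewest deletions = n − (longest non-decreasing subsequence).
i:      1  2  3  4  5  6  7  8  9 10 11 12 13
a[i]:  16 12 17 14 16  4 10  5 18 11 12 13 31
dp:     1  1  2  2  3  1  2  2  4  3  4  5  6
max dp = 6, so deletions = 13 − 6 = 7.

7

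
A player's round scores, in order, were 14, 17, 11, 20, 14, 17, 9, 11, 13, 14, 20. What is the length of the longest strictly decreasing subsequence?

Negate each value so 'decreasing' becomes 'increasing', then run patience tails on the negated sequence:
-14 → extends → [-14]
-17 → replaces -14 → [-17]
-11 → extends → [-17, -11]
-20 → replaces -17 → [-20, -11]
-14 → replaces -11 → [-20, -14]
-17 → replaces -14 → [-20, -17]
-9 → extends → [-20, -17, -9]
-11 → replaces -9 → [-20, -17, -11]
-13 → replaces -11 → [-20, -17, -13]
-14 → replaces -13 → [-20, -17, -14]
-20 → already a tail → [-20, -17, -14]
Three tails, so the longest strictly decreasing subsequence of the original has length 3.

3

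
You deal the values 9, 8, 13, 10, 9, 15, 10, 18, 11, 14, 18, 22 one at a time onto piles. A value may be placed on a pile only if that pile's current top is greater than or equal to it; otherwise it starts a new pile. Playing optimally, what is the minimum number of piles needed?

7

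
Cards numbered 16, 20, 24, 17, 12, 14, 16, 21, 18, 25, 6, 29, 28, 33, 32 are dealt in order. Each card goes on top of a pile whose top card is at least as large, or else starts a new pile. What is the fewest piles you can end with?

7

Place each on the leftmost legal pile:
16 → new pile 1 (tops now [16])
20 → new pile 2 (tops now [16, 20])
24 → new pile 3 (tops now [16, 20, 24])
17 → pile 2 (tops now [16, 17, 24])
12 → pile 1 (tops now [12, 17, 24])
14 → pile 2 (tops now [12, 14, 24])
16 → pile 3 (tops now [12, 14, 16])
21 → new pile 4 (tops now [12, 14, 16, 21])
18 → pile 4 (tops now [12, 14, 16, 18])
25 → new pile 5 (tops now [12, 14, 16, 18, 25])
6 → pile 1 (tops now [6, 14, 16, 18, 25])
29 → new pile 6 (tops now [6, 14, 16, 18, 25, 29])
28 → pile 6 (tops now [6, 14, 16, 18, 25, 28])
33 → new pile 7 (tops now [6, 14, 16, 18, 25, 28, 33])
32 → pile 7 (tops now [6, 14, 16, 18, 25, 28, 32])
Seven piles.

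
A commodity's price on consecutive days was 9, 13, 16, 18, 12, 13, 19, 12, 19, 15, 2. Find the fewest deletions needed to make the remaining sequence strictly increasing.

6

Fewest deletions = n − (longest strictly increasing subsequence).
Patience tails:
9 → extends → [9]
13 → extends → [9, 13]
16 → extends → [9, 13, 16]
18 → extends → [9, 13, 16, 18]
12 → replaces 13 → [9, 12, 16, 18]
13 → replaces 16 → [9, 12, 13, 18]
19 → extends → [9, 12, 13, 18, 19]
12 → already a tail → [9, 12, 13, 18, 19]
19 → already a tail → [9, 12, 13, 18, 19]
15 → replaces 18 → [9, 12, 13, 15, 19]
2 → replaces 9 → [2, 12, 13, 15, 19]
Longest strictly increasing subsequence has length 5, so deletions = 11 − 5 = 6.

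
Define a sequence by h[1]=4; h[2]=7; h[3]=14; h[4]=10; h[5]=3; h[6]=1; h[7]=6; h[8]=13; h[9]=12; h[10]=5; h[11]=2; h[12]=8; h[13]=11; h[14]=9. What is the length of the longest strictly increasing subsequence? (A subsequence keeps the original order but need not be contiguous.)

4

Track the smallest tail for each achievable length (strict):
4 → extends → [4]
7 → extends → [4, 7]
14 → extends → [4, 7, 14]
10 → replaces 14 → [4, 7, 10]
3 → replaces 4 → [3, 7, 10]
1 → replaces 3 → [1, 7, 10]
6 → replaces 7 → [1, 6, 10]
13 → extends → [1, 6, 10, 13]
12 → replaces 13 → [1, 6, 10, 12]
5 → replaces 6 → [1, 5, 10, 12]
2 → replaces 5 → [1, 2, 10, 12]
8 → replaces 10 → [1, 2, 8, 12]
11 → replaces 12 → [1, 2, 8, 11]
9 → replaces 11 → [1, 2, 8, 9]
Four tails, so the longest strictly increasing subsequence has length 4 (e.g. 4, 7, 10, 13).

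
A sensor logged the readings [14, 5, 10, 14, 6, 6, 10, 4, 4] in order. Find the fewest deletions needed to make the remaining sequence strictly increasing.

6

Fewest deletions = n − (longest strictly increasing subsequence).
Patience tails:
14 → extends → [14]
5 → replaces 14 → [5]
10 → extends → [5, 10]
14 → extends → [5, 10, 14]
6 → replaces 10 → [5, 6, 14]
6 → already a tail → [5, 6, 14]
10 → replaces 14 → [5, 6, 10]
4 → replaces 5 → [4, 6, 10]
4 → already a tail → [4, 6, 10]
Longest strictly increasing subsequence has length 3, so deletions = 9 − 3 = 6.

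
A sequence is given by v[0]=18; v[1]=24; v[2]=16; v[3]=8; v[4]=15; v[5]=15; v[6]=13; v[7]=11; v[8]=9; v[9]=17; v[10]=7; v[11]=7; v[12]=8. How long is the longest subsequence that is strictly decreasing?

Let dp[i] be the longest strictly decreasing subsequence ending at i:
i:      0  1  2  3  4  5  6  7  8  9 10 11 12
v[i]:  18 24 16  8 15 15 13 11  9 17  7  7  8
dp:     1  1  2  3  3  3  4  5  6  2  7  7  7
Maximum is 7.

7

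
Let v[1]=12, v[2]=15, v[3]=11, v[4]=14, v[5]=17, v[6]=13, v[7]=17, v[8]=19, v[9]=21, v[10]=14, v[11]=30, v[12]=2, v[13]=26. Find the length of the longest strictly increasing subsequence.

6

Track the smallest tail for each achievable length (strict):
12 → extends → [12]
15 → extends → [12, 15]
11 → replaces 12 → [11, 15]
14 → replaces 15 → [11, 14]
17 → extends → [11, 14, 17]
13 → replaces 14 → [11, 13, 17]
17 → already a tail → [11, 13, 17]
19 → extends → [11, 13, 17, 19]
21 → extends → [11, 13, 17, 19, 21]
14 → replaces 17 → [11, 13, 14, 19, 21]
30 → extends → [11, 13, 14, 19, 21, 30]
2 → replaces 11 → [2, 13, 14, 19, 21, 30]
26 → replaces 30 → [2, 13, 14, 19, 21, 26]
Six tails, so the longest strictly increasing subsequence has length 6 (e.g. 12, 15, 17, 19, 21, 30).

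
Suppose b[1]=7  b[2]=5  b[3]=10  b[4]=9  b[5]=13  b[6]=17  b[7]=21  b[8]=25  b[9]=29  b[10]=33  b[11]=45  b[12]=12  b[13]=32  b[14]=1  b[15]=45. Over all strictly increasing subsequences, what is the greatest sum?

Let S[i] be the best sum of a strictly increasing subsequence ending at i:
i:       1   2   3   4   5   6   7   8   9  10  11  12  13  14  15
b[i]:    7   5  10   9  13  17  21  25  29  33  45  12  32   1  45
S:       7   5  17  16  30  47  68  93 122 155 200  29 154   1 200
Maximum is 200 (e.g. 7 + 10 + 13 + 17 + 21 + 25 + 29 + 33 + 45).

200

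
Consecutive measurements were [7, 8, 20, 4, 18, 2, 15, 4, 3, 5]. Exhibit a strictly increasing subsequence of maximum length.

7, 8, 20

Patience tails give the LIS length; then backtrack through the dp parents:
7 → extends → [7]
8 → extends → [7, 8]
20 → extends → [7, 8, 20]
4 → replaces 7 → [4, 8, 20]
18 → replaces 20 → [4, 8, 18]
2 → replaces 4 → [2, 8, 18]
15 → replaces 18 → [2, 8, 15]
4 → replaces 8 → [2, 4, 15]
3 → replaces 4 → [2, 3, 15]
5 → replaces 15 → [2, 3, 5]
Length 3; one witness is 7, 8, 20.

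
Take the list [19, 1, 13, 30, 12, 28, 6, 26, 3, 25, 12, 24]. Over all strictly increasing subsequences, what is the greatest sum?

49

Let S[i] be the best sum of a strictly increasing subsequence ending at i:
i:      1  2  3  4  5  6  7  8  9 10 11 12
a[i]:  19  1 13 30 12 28  6 26  3 25 12 24
S:     19  1 14 49 13 47  7 45  4 44 19 43
Maximum is 49 (e.g. 19 + 30).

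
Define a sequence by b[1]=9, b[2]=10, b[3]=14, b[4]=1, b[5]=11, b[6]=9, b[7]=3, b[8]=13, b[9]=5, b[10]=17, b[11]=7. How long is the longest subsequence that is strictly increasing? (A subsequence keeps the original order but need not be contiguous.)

5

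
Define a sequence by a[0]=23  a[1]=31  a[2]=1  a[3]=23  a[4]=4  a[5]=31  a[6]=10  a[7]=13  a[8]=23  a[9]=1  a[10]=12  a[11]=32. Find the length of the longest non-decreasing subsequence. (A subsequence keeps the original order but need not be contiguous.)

6

Let dp[i] be the length of the longest such subsequence ending at index i:
i:      0  1  2  3  4  5  6  7  8  9 10 11
a[i]:  23 31  1 23  4 31 10 13 23  1 12 32
dp:     1  2  1  2  2  3  3  4  5  2  4  6
Maximum dp value is 6.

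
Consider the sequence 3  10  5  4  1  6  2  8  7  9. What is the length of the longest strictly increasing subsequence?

5

Let dp[i] be the length of the longest such subsequence ending at index i:
i:      1  2  3  4  5  6  7  8  9 10
a[i]:   3 10  5  4  1  6  2  8  7  9
dp:     1  2  2  2  1  3  2  4  4  5
Maximum dp value is 5.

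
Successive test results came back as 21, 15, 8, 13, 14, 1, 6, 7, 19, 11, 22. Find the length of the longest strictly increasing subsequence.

5

Let dp[i] be the length of the longest such subsequence ending at index i:
i:      1  2  3  4  5  6  7  8  9 10 11
a[i]:  21 15  8 13 14  1  6  7 19 11 22
dp:     1  1  1  2  3  1  2  3  4  4  5
Maximum dp value is 5.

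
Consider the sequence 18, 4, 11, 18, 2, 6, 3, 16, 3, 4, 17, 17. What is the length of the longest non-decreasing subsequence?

Let dp[i] be the length of the longest such subsequence ending at index i:
i:      1  2  3  4  5  6  7  8  9 10 11 12
a[i]:  18  4 11 18  2  6  3 16  3  4 17 17
dp:     1  1  2  3  1  2  2  3  3  4  5  6
Maximum dp value is 6.

6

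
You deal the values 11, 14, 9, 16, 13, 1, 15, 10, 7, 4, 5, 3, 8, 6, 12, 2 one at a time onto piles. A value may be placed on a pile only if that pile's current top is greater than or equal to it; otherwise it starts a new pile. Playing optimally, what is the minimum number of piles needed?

The minimum number of non-increasing subsequences covering a sequence equals the length of its longest strictly increasing subsequence.
LIS length is 5 (e.g. 1, 4, 5, 8, 12), so 5 piles are needed.

5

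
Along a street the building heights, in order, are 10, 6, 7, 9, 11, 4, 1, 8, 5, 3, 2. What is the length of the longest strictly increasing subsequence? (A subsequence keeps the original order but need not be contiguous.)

4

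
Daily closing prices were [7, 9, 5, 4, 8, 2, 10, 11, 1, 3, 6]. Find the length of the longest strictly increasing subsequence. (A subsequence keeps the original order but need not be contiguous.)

Let dp[i] be the length of the longest such subsequence ending at index i:
i:      1  2  3  4  5  6  7  8  9 10 11
a[i]:   7  9  5  4  8  2 10 11  1  3  6
dp:     1  2  1  1  2  1  3  4  1  2  3
Maximum dp value is 4.

4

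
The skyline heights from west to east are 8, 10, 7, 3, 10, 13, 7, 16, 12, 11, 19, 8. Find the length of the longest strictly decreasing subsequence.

4

Let dp[i] be the longest strictly decreasing subsequence ending at i:
i:      1  2  3  4  5  6  7  8  9 10 11 12
a[i]:   8 10  7  3 10 13  7 16 12 11 19  8
dp:     1  1  2  3  1  1  2  1  2  3  1  4
Maximum is 4.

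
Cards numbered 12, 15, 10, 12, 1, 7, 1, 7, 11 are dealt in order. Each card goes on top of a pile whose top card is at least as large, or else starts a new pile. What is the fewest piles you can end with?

3

Place each on the leftmost legal pile:
12 → new pile 1 (tops now [12])
15 → new pile 2 (tops now [12, 15])
10 → pile 1 (tops now [10, 15])
12 → pile 2 (tops now [10, 12])
1 → pile 1 (tops now [1, 12])
7 → pile 2 (tops now [1, 7])
1 → pile 1 (tops now [1, 7])
7 → pile 2 (tops now [1, 7])
11 → new pile 3 (tops now [1, 7, 11])
Three piles.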